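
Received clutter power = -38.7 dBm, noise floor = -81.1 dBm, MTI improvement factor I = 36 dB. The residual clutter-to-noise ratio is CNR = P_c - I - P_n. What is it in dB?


CNR = -38.7 - 36 - (-81.1) = 6.4 dB

6.4 dB


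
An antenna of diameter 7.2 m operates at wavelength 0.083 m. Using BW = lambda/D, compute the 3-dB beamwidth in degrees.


BW_rad = 0.083 / 7.2 = 0.011528
BW_deg = 0.66 degrees

0.66 degrees


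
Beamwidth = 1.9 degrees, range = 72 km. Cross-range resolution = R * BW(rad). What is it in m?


BW_rad = 0.033161256
CR = 72000 * 0.033161256 = 2387.6 m

2387.6 m


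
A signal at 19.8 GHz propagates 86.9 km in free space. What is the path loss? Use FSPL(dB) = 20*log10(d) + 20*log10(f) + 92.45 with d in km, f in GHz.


20*log10(86.9) = 38.78
20*log10(19.8) = 25.93
FSPL = 157.2 dB

157.2 dB


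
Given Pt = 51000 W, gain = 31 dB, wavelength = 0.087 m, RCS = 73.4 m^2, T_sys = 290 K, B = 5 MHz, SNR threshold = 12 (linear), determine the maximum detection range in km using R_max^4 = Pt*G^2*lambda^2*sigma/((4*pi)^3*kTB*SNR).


G_lin = 10^(31/10) = 1258.925412
R^4 = 51000 * 1258.925412^2 * 0.087^2 * 73.4 / ((4*pi)^3 * 1.38e-23 * 290 * 5000000.0 * 12)
R^4 = 9.42425e19 m^4
R_max = (9.42425e19)^(1/4) = 98528.5 m = 98.5 km

98.5 km


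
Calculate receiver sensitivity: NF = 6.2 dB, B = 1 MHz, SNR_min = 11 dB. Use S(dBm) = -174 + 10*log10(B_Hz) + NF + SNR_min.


10*log10(1000000.0) = 60.0
S = -174 + 60.0 + 6.2 + 11 = -96.8 dBm

-96.8 dBm


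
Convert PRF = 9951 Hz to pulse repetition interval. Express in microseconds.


PRI = 1/9951 = 0.0001004924 s = 100.5 us

100.5 us


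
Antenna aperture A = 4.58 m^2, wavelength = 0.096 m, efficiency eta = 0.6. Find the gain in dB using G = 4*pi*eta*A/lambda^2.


G_linear = 4*pi*0.6*4.58/0.096^2 = 3747.0
G_dB = 10*log10(3747.0) = 35.7 dB

35.7 dB


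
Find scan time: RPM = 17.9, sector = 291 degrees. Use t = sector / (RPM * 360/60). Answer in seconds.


t = 291 / (17.9 * 360) * 60 = 2.71 s

2.71 s


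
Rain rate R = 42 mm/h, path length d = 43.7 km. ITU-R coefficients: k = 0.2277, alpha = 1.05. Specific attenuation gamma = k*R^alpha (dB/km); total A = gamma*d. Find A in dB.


gamma = 0.2277 * 42^1.05 = 11.528553 dB/km
A = 11.528553 * 43.7 = 503.8 dB

503.8 dB


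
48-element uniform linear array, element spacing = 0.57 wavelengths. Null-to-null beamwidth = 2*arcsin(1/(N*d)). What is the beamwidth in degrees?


1/(N*d) = 1/(48*0.57) = 0.03655
BW = 2*arcsin(0.03655) = 4.2 degrees

4.2 degrees


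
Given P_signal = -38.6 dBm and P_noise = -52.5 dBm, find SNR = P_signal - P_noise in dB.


SNR = -38.6 - (-52.5) = 13.9 dB

13.9 dB


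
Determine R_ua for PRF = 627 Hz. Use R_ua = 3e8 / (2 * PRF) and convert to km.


R_ua = 3e8 / (2 * 627) = 239234.4 m = 239.2 km

239.2 km


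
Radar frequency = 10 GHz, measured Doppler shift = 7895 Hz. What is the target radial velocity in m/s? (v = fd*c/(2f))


v = 7895 * 3e8 / (2 * 10000000000.0) = 118.4 m/s

118.4 m/s


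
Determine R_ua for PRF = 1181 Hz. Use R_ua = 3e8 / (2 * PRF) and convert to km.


R_ua = 3e8 / (2 * 1181) = 127011.0 m = 127.0 km

127.0 km


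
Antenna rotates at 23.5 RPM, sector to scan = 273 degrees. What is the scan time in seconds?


t = 273 / (23.5 * 360) * 60 = 1.94 s

1.94 s


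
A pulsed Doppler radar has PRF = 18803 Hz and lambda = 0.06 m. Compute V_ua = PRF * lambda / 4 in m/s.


V_ua = 18803 * 0.06 / 4 = 282.0 m/s

282.0 m/s


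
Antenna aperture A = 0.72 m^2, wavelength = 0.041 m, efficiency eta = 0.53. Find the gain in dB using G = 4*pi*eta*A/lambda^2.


G_linear = 4*pi*0.53*0.72/0.041^2 = 2852.66
G_dB = 10*log10(2852.66) = 34.6 dB

34.6 dB


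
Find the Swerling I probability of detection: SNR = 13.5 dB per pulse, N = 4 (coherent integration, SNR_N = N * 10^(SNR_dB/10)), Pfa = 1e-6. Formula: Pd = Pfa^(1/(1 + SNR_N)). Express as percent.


SNR_lin = 10^(13.5/10) = 22.38721
SNR_N = 4 * 22.38721 = 89.54884
1/(1 + SNR_N) = 1/90.54884 = 0.0110438
Pd = (1e-6)^0.0110438 = 0.85849
Pd = 85.8%

85.8%


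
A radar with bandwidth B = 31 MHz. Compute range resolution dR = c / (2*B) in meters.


dR = 3e8 / (2 * 31000000.0) = 4.84 m

4.84 m


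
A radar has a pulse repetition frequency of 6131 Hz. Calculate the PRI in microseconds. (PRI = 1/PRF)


PRI = 1/6131 = 0.0001631055 s = 163.1 us

163.1 us


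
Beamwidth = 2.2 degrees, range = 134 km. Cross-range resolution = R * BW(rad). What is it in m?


BW_rad = 0.038397244
CR = 134000 * 0.038397244 = 5145.2 m

5145.2 m


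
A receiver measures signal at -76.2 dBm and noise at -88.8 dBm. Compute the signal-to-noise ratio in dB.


SNR = -76.2 - (-88.8) = 12.6 dB

12.6 dB


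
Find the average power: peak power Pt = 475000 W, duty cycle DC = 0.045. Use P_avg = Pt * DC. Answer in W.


P_avg = 475000 * 0.045 = 21375.0 W

21375.0 W


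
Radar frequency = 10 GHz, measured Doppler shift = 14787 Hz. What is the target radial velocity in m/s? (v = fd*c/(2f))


v = 14787 * 3e8 / (2 * 10000000000.0) = 221.8 m/s

221.8 m/s


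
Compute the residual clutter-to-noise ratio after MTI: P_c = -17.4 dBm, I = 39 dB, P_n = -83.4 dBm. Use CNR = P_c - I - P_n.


CNR = -17.4 - 39 - (-83.4) = 27.0 dB

27.0 dB


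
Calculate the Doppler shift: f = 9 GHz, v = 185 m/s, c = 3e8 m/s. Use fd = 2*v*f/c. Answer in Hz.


fd = 2 * 185 * 9000000000.0 / 3e8 = 11100.0 Hz

11100.0 Hz


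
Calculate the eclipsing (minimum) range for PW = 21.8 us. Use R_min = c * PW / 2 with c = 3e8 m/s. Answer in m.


R_min = 3e8 * 21.8e-6 / 2 = 3270.0 m

3270.0 m


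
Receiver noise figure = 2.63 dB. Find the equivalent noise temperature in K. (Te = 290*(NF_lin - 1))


NF_lin = 10^(2.63/10) = 1.832314
Te = 290 * (1.832314 - 1) = 241.4 K

241.4 K


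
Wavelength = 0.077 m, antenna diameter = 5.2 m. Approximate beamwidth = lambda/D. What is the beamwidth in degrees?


BW_rad = 0.077 / 5.2 = 0.014808
BW_deg = 0.85 degrees

0.85 degrees


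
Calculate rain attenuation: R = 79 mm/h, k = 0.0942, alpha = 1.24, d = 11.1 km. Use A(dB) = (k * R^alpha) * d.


gamma = 0.0942 * 79^1.24 = 21.23775 dB/km
A = 21.23775 * 11.1 = 235.74 dB

235.74 dB


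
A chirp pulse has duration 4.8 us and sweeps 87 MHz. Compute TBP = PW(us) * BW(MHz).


TBP = 4.8 * 87 = 417.6

417.6


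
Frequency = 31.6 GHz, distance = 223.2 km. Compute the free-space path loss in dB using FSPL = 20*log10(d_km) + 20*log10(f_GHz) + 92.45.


20*log10(223.2) = 46.97
20*log10(31.6) = 29.99
FSPL = 169.4 dB

169.4 dB


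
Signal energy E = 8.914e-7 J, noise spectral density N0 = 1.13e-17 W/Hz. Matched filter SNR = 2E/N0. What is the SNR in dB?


SNR_lin = 2 * 8.914e-7 / 1.13e-17 = 1.578e11
SNR_dB = 10*log10(1.578e11) = 112.0 dB

112.0 dB


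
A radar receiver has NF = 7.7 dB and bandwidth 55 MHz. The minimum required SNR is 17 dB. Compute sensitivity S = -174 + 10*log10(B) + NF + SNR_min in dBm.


10*log10(55000000.0) = 77.4
S = -174 + 77.4 + 7.7 + 17 = -71.9 dBm

-71.9 dBm


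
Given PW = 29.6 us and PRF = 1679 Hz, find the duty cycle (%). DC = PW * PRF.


DC = 29.6e-6 * 1679 * 100 = 4.97%

4.97%


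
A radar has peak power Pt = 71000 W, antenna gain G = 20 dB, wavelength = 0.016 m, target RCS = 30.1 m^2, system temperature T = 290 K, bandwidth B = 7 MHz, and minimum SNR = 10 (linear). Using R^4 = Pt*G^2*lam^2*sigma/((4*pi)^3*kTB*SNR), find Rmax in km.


G_lin = 10^(20/10) = 100.0
R^4 = 71000 * 100.0^2 * 0.016^2 * 30.1 / ((4*pi)^3 * 1.38e-23 * 290 * 7000000.0 * 10)
R^4 = 9.84147e15 m^4
R_max = (9.84147e15)^(1/4) = 9960.1 m = 10.0 km

10.0 km


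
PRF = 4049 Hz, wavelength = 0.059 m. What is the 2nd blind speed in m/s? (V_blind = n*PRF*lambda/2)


V_blind = 2 * 4049 * 0.059 / 2 = 238.9 m/s

238.9 m/s


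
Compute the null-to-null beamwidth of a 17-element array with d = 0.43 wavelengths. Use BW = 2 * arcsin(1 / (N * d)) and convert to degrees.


1/(N*d) = 1/(17*0.43) = 0.136799
BW = 2*arcsin(0.136799) = 15.7 degrees

15.7 degrees


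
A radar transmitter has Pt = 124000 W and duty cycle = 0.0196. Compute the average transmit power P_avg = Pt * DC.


P_avg = 124000 * 0.0196 = 2430.4 W

2430.4 W


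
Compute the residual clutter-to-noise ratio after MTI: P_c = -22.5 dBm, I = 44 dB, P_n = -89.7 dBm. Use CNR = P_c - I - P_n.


CNR = -22.5 - 44 - (-89.7) = 23.2 dB

23.2 dB


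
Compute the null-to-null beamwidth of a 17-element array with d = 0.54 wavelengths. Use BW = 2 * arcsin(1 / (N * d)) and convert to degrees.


1/(N*d) = 1/(17*0.54) = 0.108932
BW = 2*arcsin(0.108932) = 12.5 degrees

12.5 degrees


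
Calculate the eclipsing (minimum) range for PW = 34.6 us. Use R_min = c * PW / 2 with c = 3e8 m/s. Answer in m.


R_min = 3e8 * 34.6e-6 / 2 = 5190.0 m

5190.0 m


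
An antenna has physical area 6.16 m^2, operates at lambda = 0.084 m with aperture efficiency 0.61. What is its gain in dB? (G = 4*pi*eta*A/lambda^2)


G_linear = 4*pi*0.61*6.16/0.084^2 = 6692.09
G_dB = 10*log10(6692.09) = 38.3 dB

38.3 dB


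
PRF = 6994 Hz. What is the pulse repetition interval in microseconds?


PRI = 1/6994 = 0.0001429797 s = 143.0 us

143.0 us


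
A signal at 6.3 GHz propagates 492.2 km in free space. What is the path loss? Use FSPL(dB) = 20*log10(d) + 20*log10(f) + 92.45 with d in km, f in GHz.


20*log10(492.2) = 53.84
20*log10(6.3) = 15.99
FSPL = 162.3 dB

162.3 dB


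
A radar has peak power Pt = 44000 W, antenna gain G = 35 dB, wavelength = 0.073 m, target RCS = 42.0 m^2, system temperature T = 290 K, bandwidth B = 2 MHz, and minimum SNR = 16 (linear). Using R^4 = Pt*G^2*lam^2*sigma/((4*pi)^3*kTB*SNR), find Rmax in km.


G_lin = 10^(35/10) = 3162.27766
R^4 = 44000 * 3162.27766^2 * 0.073^2 * 42.0 / ((4*pi)^3 * 1.38e-23 * 290 * 2000000.0 * 16)
R^4 = 3.87517e20 m^4
R_max = (3.87517e20)^(1/4) = 140304.9 m = 140.3 km

140.3 km


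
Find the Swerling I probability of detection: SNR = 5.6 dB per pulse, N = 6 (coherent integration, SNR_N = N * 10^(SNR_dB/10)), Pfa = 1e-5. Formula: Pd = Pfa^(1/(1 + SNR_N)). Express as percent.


SNR_lin = 10^(5.6/10) = 3.63078
SNR_N = 6 * 3.63078 = 21.78468
1/(1 + SNR_N) = 1/22.78468 = 0.0438891
Pd = (1e-5)^0.0438891 = 0.60333
Pd = 60.3%

60.3%


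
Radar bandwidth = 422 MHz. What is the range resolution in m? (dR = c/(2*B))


dR = 3e8 / (2 * 422000000.0) = 0.36 m

0.36 m


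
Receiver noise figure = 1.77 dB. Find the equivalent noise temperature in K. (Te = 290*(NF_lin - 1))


NF_lin = 10^(1.77/10) = 1.503142
Te = 290 * (1.503142 - 1) = 145.9 K

145.9 K


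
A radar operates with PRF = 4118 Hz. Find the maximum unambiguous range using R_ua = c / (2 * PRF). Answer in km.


R_ua = 3e8 / (2 * 4118) = 36425.4 m = 36.4 km

36.4 km


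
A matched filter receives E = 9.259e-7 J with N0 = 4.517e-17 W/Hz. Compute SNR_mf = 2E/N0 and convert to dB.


SNR_lin = 2 * 9.259e-7 / 4.517e-17 = 4.1e10
SNR_dB = 10*log10(4.1e10) = 106.1 dB

106.1 dB


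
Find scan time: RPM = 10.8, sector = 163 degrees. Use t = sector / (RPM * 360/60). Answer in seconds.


t = 163 / (10.8 * 360) * 60 = 2.52 s

2.52 s


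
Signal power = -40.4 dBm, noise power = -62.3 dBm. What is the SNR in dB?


SNR = -40.4 - (-62.3) = 21.9 dB

21.9 dB


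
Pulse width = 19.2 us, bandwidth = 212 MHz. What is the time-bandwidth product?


TBP = 19.2 * 212 = 4070.4

4070.4


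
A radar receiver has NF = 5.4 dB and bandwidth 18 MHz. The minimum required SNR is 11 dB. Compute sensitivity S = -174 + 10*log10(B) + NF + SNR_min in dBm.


10*log10(18000000.0) = 72.55
S = -174 + 72.55 + 5.4 + 11 = -85.0 dBm

-85.0 dBm


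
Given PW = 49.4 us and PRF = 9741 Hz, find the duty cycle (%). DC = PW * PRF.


DC = 49.4e-6 * 9741 * 100 = 48.12%

48.12%


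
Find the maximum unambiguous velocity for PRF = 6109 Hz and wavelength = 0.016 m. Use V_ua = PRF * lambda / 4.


V_ua = 6109 * 0.016 / 4 = 24.4 m/s

24.4 m/s


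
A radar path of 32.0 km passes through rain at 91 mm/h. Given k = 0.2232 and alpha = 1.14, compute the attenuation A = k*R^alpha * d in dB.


gamma = 0.2232 * 91^1.14 = 38.194548 dB/km
A = 38.194548 * 32.0 = 1222.23 dB

1222.23 dB


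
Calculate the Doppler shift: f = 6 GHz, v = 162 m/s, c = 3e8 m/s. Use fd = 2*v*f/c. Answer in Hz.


fd = 2 * 162 * 6000000000.0 / 3e8 = 6480.0 Hz

6480.0 Hz


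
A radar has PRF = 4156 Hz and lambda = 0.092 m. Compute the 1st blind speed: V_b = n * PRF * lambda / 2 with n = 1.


V_blind = 1 * 4156 * 0.092 / 2 = 191.2 m/s

191.2 m/s


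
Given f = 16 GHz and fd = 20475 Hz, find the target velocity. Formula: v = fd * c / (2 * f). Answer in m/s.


v = 20475 * 3e8 / (2 * 16000000000.0) = 192.0 m/s

192.0 m/s


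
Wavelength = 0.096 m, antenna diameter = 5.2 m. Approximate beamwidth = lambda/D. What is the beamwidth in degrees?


BW_rad = 0.096 / 5.2 = 0.018462
BW_deg = 1.06 degrees

1.06 degrees


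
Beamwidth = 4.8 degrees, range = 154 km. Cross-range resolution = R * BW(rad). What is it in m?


BW_rad = 0.083775804
CR = 154000 * 0.083775804 = 12901.5 m

12901.5 m


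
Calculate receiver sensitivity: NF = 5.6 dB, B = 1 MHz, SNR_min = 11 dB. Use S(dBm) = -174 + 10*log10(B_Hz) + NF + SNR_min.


10*log10(1000000.0) = 60.0
S = -174 + 60.0 + 5.6 + 11 = -97.4 dBm

-97.4 dBm


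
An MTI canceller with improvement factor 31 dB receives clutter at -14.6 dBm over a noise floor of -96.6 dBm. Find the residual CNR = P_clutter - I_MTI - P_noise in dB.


CNR = -14.6 - 31 - (-96.6) = 51.0 dB

51.0 dB


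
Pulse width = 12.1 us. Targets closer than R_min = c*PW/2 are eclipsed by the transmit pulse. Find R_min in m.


R_min = 3e8 * 12.1e-6 / 2 = 1815.0 m

1815.0 m


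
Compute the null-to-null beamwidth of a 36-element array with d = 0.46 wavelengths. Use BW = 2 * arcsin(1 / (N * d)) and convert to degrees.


1/(N*d) = 1/(36*0.46) = 0.060386
BW = 2*arcsin(0.060386) = 6.9 degrees

6.9 degrees


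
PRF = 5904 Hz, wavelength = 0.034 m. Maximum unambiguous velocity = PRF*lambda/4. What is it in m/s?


V_ua = 5904 * 0.034 / 4 = 50.2 m/s

50.2 m/s


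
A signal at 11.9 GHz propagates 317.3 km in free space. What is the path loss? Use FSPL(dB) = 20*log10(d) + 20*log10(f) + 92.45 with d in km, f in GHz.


20*log10(317.3) = 50.03
20*log10(11.9) = 21.51
FSPL = 164.0 dB

164.0 dB


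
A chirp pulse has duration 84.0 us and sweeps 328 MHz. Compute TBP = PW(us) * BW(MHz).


TBP = 84.0 * 328 = 27552.0

27552.0


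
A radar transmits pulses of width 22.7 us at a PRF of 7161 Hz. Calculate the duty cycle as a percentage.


DC = 22.7e-6 * 7161 * 100 = 16.26%

16.26%


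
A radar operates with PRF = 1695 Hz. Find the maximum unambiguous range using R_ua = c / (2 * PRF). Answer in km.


R_ua = 3e8 / (2 * 1695) = 88495.6 m = 88.5 km

88.5 km


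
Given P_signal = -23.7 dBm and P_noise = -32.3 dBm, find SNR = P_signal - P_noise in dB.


SNR = -23.7 - (-32.3) = 8.6 dB

8.6 dB


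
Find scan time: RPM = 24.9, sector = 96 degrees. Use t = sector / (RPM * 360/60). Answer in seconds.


t = 96 / (24.9 * 360) * 60 = 0.64 s

0.64 s


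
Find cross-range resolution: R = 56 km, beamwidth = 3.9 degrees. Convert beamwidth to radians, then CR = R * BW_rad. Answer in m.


BW_rad = 0.068067841
CR = 56000 * 0.068067841 = 3811.8 m

3811.8 m


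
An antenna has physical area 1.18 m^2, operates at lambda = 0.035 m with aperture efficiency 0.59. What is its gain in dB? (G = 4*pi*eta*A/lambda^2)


G_linear = 4*pi*0.59*1.18/0.035^2 = 7141.8
G_dB = 10*log10(7141.8) = 38.5 dB

38.5 dB


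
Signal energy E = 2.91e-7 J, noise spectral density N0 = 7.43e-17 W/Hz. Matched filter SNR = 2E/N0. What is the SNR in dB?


SNR_lin = 2 * 2.91e-7 / 7.43e-17 = 7.833e9
SNR_dB = 10*log10(7.833e9) = 98.9 dB

98.9 dB


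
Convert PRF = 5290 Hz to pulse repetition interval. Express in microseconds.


PRI = 1/5290 = 0.0001890359 s = 189.0 us

189.0 us


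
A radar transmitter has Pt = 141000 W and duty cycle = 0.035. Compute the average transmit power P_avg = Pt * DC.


P_avg = 141000 * 0.035 = 4935.0 W

4935.0 W


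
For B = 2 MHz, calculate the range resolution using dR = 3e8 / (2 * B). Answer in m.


dR = 3e8 / (2 * 2000000.0) = 75.0 m

75.0 m


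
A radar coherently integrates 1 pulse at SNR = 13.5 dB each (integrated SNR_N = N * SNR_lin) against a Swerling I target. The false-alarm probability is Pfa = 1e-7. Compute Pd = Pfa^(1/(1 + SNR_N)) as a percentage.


SNR_lin = 10^(13.5/10) = 22.38721
SNR_N = 1 * 22.38721 = 22.38721
1/(1 + SNR_N) = 1/23.38721 = 0.0427584
Pd = (1e-7)^0.0427584 = 0.50199
Pd = 50.2%

50.2%


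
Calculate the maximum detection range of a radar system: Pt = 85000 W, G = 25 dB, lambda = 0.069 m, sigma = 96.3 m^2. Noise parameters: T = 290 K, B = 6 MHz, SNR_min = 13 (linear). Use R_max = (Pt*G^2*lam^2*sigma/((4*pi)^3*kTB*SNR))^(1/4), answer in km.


G_lin = 10^(25/10) = 316.227766
R^4 = 85000 * 316.227766^2 * 0.069^2 * 96.3 / ((4*pi)^3 * 1.38e-23 * 290 * 6000000.0 * 13)
R^4 = 6.29132e18 m^4
R_max = (6.29132e18)^(1/4) = 50082.4 m = 50.1 km

50.1 km


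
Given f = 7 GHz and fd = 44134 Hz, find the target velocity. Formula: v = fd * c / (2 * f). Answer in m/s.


v = 44134 * 3e8 / (2 * 7000000000.0) = 945.7 m/s

945.7 m/s


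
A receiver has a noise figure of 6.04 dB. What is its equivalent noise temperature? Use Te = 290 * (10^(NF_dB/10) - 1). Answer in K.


NF_lin = 10^(6.04/10) = 4.017908
Te = 290 * (4.017908 - 1) = 875.2 K

875.2 K


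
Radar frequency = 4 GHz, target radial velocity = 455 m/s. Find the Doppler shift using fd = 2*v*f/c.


fd = 2 * 455 * 4000000000.0 / 3e8 = 12133.3 Hz

12133.3 Hz


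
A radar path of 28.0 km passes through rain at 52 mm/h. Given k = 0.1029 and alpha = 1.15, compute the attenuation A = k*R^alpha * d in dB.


gamma = 0.1029 * 52^1.15 = 9.678749 dB/km
A = 9.678749 * 28.0 = 271.0 dB

271.0 dB


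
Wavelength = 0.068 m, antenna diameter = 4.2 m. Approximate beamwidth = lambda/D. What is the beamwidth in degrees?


BW_rad = 0.068 / 4.2 = 0.01619
BW_deg = 0.93 degrees

0.93 degrees


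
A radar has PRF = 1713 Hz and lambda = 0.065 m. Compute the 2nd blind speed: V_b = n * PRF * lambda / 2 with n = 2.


V_blind = 2 * 1713 * 0.065 / 2 = 111.3 m/s

111.3 m/s


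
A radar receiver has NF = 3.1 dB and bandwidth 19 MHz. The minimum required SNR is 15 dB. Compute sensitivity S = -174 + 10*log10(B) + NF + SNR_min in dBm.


10*log10(19000000.0) = 72.79
S = -174 + 72.79 + 3.1 + 15 = -83.1 dBm

-83.1 dBm


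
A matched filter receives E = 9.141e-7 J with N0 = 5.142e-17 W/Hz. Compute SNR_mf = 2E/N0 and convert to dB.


SNR_lin = 2 * 9.141e-7 / 5.142e-17 = 3.555e10
SNR_dB = 10*log10(3.555e10) = 105.5 dB

105.5 dB


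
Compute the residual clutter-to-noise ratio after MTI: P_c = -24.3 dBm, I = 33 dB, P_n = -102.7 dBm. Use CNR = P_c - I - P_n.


CNR = -24.3 - 33 - (-102.7) = 45.4 dB

45.4 dB


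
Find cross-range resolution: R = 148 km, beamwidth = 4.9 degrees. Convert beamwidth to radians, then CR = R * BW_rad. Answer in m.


BW_rad = 0.085521133
CR = 148000 * 0.085521133 = 12657.1 m

12657.1 m


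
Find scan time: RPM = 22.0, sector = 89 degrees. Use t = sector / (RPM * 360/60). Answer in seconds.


t = 89 / (22.0 * 360) * 60 = 0.67 s

0.67 s


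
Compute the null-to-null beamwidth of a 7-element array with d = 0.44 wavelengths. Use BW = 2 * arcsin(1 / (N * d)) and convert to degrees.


1/(N*d) = 1/(7*0.44) = 0.324675
BW = 2*arcsin(0.324675) = 37.9 degrees

37.9 degrees


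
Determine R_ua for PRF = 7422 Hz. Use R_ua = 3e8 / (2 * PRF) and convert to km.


R_ua = 3e8 / (2 * 7422) = 20210.2 m = 20.2 km

20.2 km


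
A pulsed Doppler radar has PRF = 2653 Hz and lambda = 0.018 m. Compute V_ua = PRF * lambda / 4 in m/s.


V_ua = 2653 * 0.018 / 4 = 11.9 m/s

11.9 m/s


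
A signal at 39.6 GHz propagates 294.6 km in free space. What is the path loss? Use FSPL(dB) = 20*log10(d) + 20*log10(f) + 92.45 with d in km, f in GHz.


20*log10(294.6) = 49.38
20*log10(39.6) = 31.95
FSPL = 173.8 dB

173.8 dB


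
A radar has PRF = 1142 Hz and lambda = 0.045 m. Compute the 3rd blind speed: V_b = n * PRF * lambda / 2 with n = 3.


V_blind = 3 * 1142 * 0.045 / 2 = 77.1 m/s

77.1 m/s


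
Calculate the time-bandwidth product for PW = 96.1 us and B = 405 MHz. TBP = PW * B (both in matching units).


TBP = 96.1 * 405 = 38920.5

38920.5


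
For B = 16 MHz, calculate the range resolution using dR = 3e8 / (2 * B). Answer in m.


dR = 3e8 / (2 * 16000000.0) = 9.38 m

9.38 m


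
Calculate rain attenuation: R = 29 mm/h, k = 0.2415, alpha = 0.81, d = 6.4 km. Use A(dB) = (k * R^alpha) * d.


gamma = 0.2415 * 29^0.81 = 3.693682 dB/km
A = 3.693682 * 6.4 = 23.64 dB

23.64 dB


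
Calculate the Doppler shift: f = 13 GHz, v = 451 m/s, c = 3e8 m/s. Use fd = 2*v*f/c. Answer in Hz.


fd = 2 * 451 * 13000000000.0 / 3e8 = 39086.7 Hz

39086.7 Hz


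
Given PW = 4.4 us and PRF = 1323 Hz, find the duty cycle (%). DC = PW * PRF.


DC = 4.4e-6 * 1323 * 100 = 0.58%

0.58%


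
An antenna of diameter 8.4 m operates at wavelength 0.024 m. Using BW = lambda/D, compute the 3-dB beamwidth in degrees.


BW_rad = 0.024 / 8.4 = 0.002857
BW_deg = 0.16 degrees

0.16 degrees


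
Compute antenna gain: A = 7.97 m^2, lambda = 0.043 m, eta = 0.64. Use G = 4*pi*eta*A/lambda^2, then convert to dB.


G_linear = 4*pi*0.64*7.97/0.043^2 = 34666.6
G_dB = 10*log10(34666.6) = 45.4 dB

45.4 dB


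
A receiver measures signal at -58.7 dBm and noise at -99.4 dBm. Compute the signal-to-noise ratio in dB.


SNR = -58.7 - (-99.4) = 40.7 dB

40.7 dB


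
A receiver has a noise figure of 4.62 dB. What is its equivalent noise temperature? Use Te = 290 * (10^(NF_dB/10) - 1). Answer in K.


NF_lin = 10^(4.62/10) = 2.897344
Te = 290 * (2.897344 - 1) = 550.2 K

550.2 K


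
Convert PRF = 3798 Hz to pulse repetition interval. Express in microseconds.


PRI = 1/3798 = 0.0002632965 s = 263.3 us

263.3 us


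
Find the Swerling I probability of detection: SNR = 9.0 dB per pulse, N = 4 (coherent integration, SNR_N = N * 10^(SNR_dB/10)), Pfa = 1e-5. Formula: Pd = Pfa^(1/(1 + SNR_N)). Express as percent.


SNR_lin = 10^(9.0/10) = 7.94328
SNR_N = 4 * 7.94328 = 31.77312
1/(1 + SNR_N) = 1/32.77312 = 0.0305128
Pd = (1e-5)^0.0305128 = 0.70378
Pd = 70.4%

70.4%


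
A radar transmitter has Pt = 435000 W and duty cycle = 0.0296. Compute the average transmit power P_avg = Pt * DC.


P_avg = 435000 * 0.0296 = 12876.0 W

12876.0 W


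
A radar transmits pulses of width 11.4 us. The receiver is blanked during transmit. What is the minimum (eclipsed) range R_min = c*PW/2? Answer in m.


R_min = 3e8 * 11.4e-6 / 2 = 1710.0 m

1710.0 m


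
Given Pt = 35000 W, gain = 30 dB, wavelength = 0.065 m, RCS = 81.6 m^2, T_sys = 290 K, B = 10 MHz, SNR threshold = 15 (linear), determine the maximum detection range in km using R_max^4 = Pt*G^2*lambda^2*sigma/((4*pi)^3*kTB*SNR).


G_lin = 10^(30/10) = 1000.0
R^4 = 35000 * 1000.0^2 * 0.065^2 * 81.6 / ((4*pi)^3 * 1.38e-23 * 290 * 10000000.0 * 15)
R^4 = 1.01295e19 m^4
R_max = (1.01295e19)^(1/4) = 56415.3 m = 56.4 km

56.4 km


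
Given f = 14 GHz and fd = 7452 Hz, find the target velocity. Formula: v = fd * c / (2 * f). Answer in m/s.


v = 7452 * 3e8 / (2 * 14000000000.0) = 79.8 m/s

79.8 m/s


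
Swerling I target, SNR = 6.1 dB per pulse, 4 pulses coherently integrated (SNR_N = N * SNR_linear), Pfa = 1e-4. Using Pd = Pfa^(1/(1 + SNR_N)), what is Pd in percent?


SNR_lin = 10^(6.1/10) = 4.0738
SNR_N = 4 * 4.0738 = 16.2952
1/(1 + SNR_N) = 1/17.2952 = 0.0578195
Pd = (1e-4)^0.0578195 = 0.58711
Pd = 58.7%

58.7%


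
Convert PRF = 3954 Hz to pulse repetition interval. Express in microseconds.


PRI = 1/3954 = 0.0002529084 s = 252.9 us

252.9 us


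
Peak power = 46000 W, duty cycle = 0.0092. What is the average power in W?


P_avg = 46000 * 0.0092 = 423.2 W

423.2 W


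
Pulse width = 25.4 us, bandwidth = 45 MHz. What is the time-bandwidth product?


TBP = 25.4 * 45 = 1143.0

1143.0


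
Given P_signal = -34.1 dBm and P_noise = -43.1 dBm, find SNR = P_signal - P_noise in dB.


SNR = -34.1 - (-43.1) = 9.0 dB

9.0 dB


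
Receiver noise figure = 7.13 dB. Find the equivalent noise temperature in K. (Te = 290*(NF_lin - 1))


NF_lin = 10^(7.13/10) = 5.164164
Te = 290 * (5.164164 - 1) = 1207.6 K

1207.6 K


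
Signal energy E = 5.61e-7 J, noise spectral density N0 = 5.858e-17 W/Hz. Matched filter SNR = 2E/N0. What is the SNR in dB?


SNR_lin = 2 * 5.61e-7 / 5.858e-17 = 1.915e10
SNR_dB = 10*log10(1.915e10) = 102.8 dB

102.8 dB


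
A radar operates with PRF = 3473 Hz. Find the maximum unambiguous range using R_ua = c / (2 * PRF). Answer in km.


R_ua = 3e8 / (2 * 3473) = 43190.3 m = 43.2 km

43.2 km


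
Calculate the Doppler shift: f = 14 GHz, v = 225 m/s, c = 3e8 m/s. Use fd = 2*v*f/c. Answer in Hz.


fd = 2 * 225 * 14000000000.0 / 3e8 = 21000.0 Hz

21000.0 Hz


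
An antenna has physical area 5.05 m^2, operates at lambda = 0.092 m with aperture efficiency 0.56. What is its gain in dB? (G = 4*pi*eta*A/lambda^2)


G_linear = 4*pi*0.56*5.05/0.092^2 = 4198.69
G_dB = 10*log10(4198.69) = 36.2 dB

36.2 dB


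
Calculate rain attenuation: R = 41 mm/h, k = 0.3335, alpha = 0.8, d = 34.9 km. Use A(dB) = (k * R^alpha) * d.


gamma = 0.3335 * 41^0.8 = 6.506133 dB/km
A = 6.506133 * 34.9 = 227.06 dB

227.06 dB


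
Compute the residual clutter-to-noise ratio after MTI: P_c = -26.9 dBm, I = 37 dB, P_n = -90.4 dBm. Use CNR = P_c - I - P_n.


CNR = -26.9 - 37 - (-90.4) = 26.5 dB

26.5 dB


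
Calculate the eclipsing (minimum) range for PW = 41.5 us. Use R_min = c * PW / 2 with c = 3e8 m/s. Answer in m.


R_min = 3e8 * 41.5e-6 / 2 = 6225.0 m

6225.0 m


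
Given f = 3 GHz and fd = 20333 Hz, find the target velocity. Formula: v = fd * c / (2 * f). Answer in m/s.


v = 20333 * 3e8 / (2 * 3000000000.0) = 1016.7 m/s

1016.7 m/s


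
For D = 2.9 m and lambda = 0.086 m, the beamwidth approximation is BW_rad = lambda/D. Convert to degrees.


BW_rad = 0.086 / 2.9 = 0.029655
BW_deg = 1.7 degrees

1.7 degrees


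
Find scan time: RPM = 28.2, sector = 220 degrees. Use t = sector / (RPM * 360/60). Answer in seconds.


t = 220 / (28.2 * 360) * 60 = 1.3 s

1.3 s


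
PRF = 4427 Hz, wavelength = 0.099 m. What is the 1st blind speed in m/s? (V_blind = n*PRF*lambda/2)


V_blind = 1 * 4427 * 0.099 / 2 = 219.1 m/s

219.1 m/s


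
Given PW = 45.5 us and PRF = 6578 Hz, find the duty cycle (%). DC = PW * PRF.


DC = 45.5e-6 * 6578 * 100 = 29.93%

29.93%


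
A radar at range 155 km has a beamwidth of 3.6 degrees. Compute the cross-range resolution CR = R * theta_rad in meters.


BW_rad = 0.062831853
CR = 155000 * 0.062831853 = 9738.9 m

9738.9 m


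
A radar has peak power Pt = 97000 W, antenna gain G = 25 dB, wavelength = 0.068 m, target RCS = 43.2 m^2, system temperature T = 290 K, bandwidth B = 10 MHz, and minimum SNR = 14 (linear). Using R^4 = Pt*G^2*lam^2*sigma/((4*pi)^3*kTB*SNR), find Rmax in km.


G_lin = 10^(25/10) = 316.227766
R^4 = 97000 * 316.227766^2 * 0.068^2 * 43.2 / ((4*pi)^3 * 1.38e-23 * 290 * 10000000.0 * 14)
R^4 = 1.74276e18 m^4
R_max = (1.74276e18)^(1/4) = 36333.7 m = 36.3 km

36.3 km


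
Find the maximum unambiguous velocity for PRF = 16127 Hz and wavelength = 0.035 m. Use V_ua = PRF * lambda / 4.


V_ua = 16127 * 0.035 / 4 = 141.1 m/s

141.1 m/s


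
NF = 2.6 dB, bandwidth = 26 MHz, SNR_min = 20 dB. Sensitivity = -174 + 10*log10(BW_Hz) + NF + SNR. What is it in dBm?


10*log10(26000000.0) = 74.15
S = -174 + 74.15 + 2.6 + 20 = -77.3 dBm

-77.3 dBm


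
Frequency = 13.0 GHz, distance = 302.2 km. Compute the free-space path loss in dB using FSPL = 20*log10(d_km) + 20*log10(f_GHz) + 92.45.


20*log10(302.2) = 49.61
20*log10(13.0) = 22.28
FSPL = 164.3 dB

164.3 dB


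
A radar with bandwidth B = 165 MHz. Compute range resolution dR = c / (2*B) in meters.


dR = 3e8 / (2 * 165000000.0) = 0.91 m

0.91 m


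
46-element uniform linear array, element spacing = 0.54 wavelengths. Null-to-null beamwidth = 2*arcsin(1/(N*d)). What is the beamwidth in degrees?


1/(N*d) = 1/(46*0.54) = 0.040258
BW = 2*arcsin(0.040258) = 4.6 degrees

4.6 degrees


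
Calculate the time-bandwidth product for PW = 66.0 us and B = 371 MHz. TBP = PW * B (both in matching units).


TBP = 66.0 * 371 = 24486.0

24486.0


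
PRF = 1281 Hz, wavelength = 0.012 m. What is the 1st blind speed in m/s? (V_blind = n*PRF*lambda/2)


V_blind = 1 * 1281 * 0.012 / 2 = 7.7 m/s

7.7 m/s


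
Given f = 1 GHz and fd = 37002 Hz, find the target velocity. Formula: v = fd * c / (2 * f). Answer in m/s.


v = 37002 * 3e8 / (2 * 1000000000.0) = 5550.3 m/s

5550.3 m/s


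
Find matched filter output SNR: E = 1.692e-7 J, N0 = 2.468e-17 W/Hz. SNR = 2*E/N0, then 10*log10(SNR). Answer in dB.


SNR_lin = 2 * 1.692e-7 / 2.468e-17 = 1.371e10
SNR_dB = 10*log10(1.371e10) = 101.4 dB

101.4 dB


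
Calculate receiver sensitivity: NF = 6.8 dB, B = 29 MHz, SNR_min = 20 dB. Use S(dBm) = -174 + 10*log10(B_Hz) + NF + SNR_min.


10*log10(29000000.0) = 74.62
S = -174 + 74.62 + 6.8 + 20 = -72.6 dBm

-72.6 dBm


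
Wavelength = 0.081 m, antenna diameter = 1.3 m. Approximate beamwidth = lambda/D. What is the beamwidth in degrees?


BW_rad = 0.081 / 1.3 = 0.062308
BW_deg = 3.57 degrees

3.57 degrees


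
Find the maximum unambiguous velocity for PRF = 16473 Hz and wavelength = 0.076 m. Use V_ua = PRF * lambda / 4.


V_ua = 16473 * 0.076 / 4 = 313.0 m/s

313.0 m/s


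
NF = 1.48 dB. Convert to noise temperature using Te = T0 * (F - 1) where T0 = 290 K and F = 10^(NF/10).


NF_lin = 10^(1.48/10) = 1.406048
Te = 290 * (1.406048 - 1) = 117.8 K

117.8 K


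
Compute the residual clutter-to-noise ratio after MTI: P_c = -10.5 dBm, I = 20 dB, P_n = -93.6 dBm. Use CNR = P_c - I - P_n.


CNR = -10.5 - 20 - (-93.6) = 63.1 dB

63.1 dB


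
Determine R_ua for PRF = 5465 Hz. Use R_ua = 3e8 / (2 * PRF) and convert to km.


R_ua = 3e8 / (2 * 5465) = 27447.4 m = 27.4 km

27.4 km


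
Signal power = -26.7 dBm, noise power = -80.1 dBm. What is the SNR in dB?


SNR = -26.7 - (-80.1) = 53.4 dB

53.4 dB


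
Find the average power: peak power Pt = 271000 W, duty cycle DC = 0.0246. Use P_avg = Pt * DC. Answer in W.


P_avg = 271000 * 0.0246 = 6666.6 W

6666.6 W


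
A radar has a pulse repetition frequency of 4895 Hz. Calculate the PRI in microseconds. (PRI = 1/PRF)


PRI = 1/4895 = 0.0002042901 s = 204.3 us

204.3 us


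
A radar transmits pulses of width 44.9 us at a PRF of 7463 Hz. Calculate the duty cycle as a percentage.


DC = 44.9e-6 * 7463 * 100 = 33.51%

33.51%


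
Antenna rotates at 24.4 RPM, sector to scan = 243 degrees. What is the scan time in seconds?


t = 243 / (24.4 * 360) * 60 = 1.66 s

1.66 s


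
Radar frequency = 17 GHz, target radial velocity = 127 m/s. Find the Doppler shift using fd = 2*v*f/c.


fd = 2 * 127 * 17000000000.0 / 3e8 = 14393.3 Hz

14393.3 Hz


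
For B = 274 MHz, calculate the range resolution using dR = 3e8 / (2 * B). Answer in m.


dR = 3e8 / (2 * 274000000.0) = 0.55 m

0.55 m


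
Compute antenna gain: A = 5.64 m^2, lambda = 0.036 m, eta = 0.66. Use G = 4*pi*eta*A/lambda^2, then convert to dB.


G_linear = 4*pi*0.66*5.64/0.036^2 = 36093.41
G_dB = 10*log10(36093.41) = 45.6 dB

45.6 dB


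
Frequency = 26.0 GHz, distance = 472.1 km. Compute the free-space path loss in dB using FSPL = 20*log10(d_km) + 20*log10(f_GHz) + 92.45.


20*log10(472.1) = 53.48
20*log10(26.0) = 28.3
FSPL = 174.2 dB

174.2 dB


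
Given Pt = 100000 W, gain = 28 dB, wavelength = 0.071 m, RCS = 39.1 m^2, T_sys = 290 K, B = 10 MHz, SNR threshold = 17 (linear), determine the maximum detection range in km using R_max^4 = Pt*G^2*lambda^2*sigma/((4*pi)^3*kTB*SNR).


G_lin = 10^(28/10) = 630.957344
R^4 = 100000 * 630.957344^2 * 0.071^2 * 39.1 / ((4*pi)^3 * 1.38e-23 * 290 * 10000000.0 * 17)
R^4 = 5.81216e18 m^4
R_max = (5.81216e18)^(1/4) = 49100.3 m = 49.1 km

49.1 km


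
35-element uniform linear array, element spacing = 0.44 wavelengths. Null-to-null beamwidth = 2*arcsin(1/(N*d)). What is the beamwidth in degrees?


1/(N*d) = 1/(35*0.44) = 0.064935
BW = 2*arcsin(0.064935) = 7.4 degrees

7.4 degrees


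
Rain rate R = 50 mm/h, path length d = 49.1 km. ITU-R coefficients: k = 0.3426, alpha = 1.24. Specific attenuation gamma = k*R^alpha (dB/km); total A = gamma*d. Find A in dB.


gamma = 0.3426 * 50^1.24 = 43.803636 dB/km
A = 43.803636 * 49.1 = 2150.76 dB

2150.76 dB


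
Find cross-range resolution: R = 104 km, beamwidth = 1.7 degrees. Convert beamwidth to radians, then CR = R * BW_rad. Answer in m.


BW_rad = 0.029670597
CR = 104000 * 0.029670597 = 3085.7 m

3085.7 m


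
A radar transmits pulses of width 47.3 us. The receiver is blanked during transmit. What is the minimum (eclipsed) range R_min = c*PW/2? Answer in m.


R_min = 3e8 * 47.3e-6 / 2 = 7095.0 m

7095.0 m


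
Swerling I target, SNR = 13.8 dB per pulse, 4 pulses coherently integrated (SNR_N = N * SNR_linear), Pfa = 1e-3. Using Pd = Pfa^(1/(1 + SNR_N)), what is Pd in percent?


SNR_lin = 10^(13.8/10) = 23.98833
SNR_N = 4 * 23.98833 = 95.95332
1/(1 + SNR_N) = 1/96.95332 = 0.0103142
Pd = (1e-3)^0.0103142 = 0.93123
Pd = 93.1%

93.1%


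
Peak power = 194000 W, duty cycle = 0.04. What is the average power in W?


P_avg = 194000 * 0.04 = 7760.0 W

7760.0 W


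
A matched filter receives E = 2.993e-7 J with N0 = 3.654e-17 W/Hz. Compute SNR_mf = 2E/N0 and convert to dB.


SNR_lin = 2 * 2.993e-7 / 3.654e-17 = 1.638e10
SNR_dB = 10*log10(1.638e10) = 102.1 dB

102.1 dB


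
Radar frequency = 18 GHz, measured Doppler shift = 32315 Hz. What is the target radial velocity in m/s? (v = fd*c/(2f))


v = 32315 * 3e8 / (2 * 18000000000.0) = 269.3 m/s

269.3 m/s


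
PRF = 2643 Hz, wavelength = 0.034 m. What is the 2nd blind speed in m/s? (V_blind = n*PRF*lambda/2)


V_blind = 2 * 2643 * 0.034 / 2 = 89.9 m/s

89.9 m/s


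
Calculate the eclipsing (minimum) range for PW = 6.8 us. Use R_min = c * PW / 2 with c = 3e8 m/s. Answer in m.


R_min = 3e8 * 6.8e-6 / 2 = 1020.0 m

1020.0 m


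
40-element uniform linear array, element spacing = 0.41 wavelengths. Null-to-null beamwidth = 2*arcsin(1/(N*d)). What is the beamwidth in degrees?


1/(N*d) = 1/(40*0.41) = 0.060976
BW = 2*arcsin(0.060976) = 7.0 degrees

7.0 degrees


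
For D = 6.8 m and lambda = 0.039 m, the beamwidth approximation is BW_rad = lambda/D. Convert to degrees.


BW_rad = 0.039 / 6.8 = 0.005735
BW_deg = 0.33 degrees

0.33 degrees


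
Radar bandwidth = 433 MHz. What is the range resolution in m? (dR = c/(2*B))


dR = 3e8 / (2 * 433000000.0) = 0.35 m

0.35 m


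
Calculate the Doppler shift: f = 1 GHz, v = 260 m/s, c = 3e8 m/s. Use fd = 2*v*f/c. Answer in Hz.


fd = 2 * 260 * 1000000000.0 / 3e8 = 1733.3 Hz

1733.3 Hz


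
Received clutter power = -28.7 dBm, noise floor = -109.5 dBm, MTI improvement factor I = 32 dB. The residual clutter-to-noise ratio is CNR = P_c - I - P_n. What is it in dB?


CNR = -28.7 - 32 - (-109.5) = 48.8 dB

48.8 dB


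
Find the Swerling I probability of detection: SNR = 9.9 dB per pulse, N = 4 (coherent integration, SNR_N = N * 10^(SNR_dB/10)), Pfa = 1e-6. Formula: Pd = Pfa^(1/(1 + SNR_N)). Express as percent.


SNR_lin = 10^(9.9/10) = 9.77237
SNR_N = 4 * 9.77237 = 39.08948
1/(1 + SNR_N) = 1/40.08948 = 0.0249442
Pd = (1e-6)^0.0249442 = 0.70849
Pd = 70.8%

70.8%


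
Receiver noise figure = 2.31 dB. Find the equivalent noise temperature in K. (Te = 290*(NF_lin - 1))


NF_lin = 10^(2.31/10) = 1.702159
Te = 290 * (1.702159 - 1) = 203.6 K

203.6 K


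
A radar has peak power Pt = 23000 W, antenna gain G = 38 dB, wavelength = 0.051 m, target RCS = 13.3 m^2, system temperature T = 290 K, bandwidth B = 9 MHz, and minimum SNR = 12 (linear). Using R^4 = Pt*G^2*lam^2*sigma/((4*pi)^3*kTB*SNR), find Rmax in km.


G_lin = 10^(38/10) = 6309.573445
R^4 = 23000 * 6309.573445^2 * 0.051^2 * 13.3 / ((4*pi)^3 * 1.38e-23 * 290 * 9000000.0 * 12)
R^4 = 3.69309e19 m^4
R_max = (3.69309e19)^(1/4) = 77955.6 m = 78.0 km

78.0 km


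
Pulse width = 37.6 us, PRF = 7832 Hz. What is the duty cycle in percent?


DC = 37.6e-6 * 7832 * 100 = 29.45%

29.45%


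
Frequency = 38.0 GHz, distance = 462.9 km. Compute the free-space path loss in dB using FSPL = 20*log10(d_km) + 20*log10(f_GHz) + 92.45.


20*log10(462.9) = 53.31
20*log10(38.0) = 31.6
FSPL = 177.4 dB

177.4 dB


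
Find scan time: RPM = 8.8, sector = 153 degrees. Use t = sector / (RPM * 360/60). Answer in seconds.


t = 153 / (8.8 * 360) * 60 = 2.9 s

2.9 s


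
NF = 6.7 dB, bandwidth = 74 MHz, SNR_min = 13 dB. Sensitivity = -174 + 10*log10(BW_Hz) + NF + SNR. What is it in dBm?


10*log10(74000000.0) = 78.69
S = -174 + 78.69 + 6.7 + 13 = -75.6 dBm

-75.6 dBm


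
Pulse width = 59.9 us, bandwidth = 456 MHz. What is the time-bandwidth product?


TBP = 59.9 * 456 = 27314.4

27314.4


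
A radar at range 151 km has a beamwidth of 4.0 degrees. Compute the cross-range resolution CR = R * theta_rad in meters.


BW_rad = 0.06981317
CR = 151000 * 0.06981317 = 10541.8 m

10541.8 m


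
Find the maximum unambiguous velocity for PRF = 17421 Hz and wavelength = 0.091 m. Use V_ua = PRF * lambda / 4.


V_ua = 17421 * 0.091 / 4 = 396.3 m/s

396.3 m/s


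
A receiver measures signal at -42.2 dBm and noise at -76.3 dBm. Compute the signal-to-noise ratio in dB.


SNR = -42.2 - (-76.3) = 34.1 dB

34.1 dB


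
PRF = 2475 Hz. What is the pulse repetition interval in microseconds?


PRI = 1/2475 = 0.0004040404 s = 404.0 us

404.0 us


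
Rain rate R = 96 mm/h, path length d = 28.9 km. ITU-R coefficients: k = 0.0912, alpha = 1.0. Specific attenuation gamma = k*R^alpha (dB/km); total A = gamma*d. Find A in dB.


gamma = 0.0912 * 96^1.0 = 8.7552 dB/km
A = 8.7552 * 28.9 = 253.03 dB

253.03 dB


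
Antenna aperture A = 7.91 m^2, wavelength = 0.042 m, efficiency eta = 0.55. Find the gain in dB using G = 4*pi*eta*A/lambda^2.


G_linear = 4*pi*0.55*7.91/0.042^2 = 30992.06
G_dB = 10*log10(30992.06) = 44.9 dB

44.9 dB


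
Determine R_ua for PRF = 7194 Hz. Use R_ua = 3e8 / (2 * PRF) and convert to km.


R_ua = 3e8 / (2 * 7194) = 20850.7 m = 20.9 km

20.9 km


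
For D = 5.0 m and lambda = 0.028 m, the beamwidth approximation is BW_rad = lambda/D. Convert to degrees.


BW_rad = 0.028 / 5.0 = 0.0056
BW_deg = 0.32 degrees

0.32 degrees


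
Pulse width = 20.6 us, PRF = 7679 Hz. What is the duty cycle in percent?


DC = 20.6e-6 * 7679 * 100 = 15.82%

15.82%


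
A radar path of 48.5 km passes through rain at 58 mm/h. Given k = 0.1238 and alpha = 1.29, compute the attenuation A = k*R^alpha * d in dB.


gamma = 0.1238 * 58^1.29 = 23.310026 dB/km
A = 23.310026 * 48.5 = 1130.54 dB

1130.54 dB


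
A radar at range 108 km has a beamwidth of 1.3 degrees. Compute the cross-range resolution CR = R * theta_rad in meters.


BW_rad = 0.02268928
CR = 108000 * 0.02268928 = 2450.4 m

2450.4 m


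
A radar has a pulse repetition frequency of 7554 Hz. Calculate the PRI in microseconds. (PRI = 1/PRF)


PRI = 1/7554 = 0.0001323802 s = 132.4 us

132.4 us


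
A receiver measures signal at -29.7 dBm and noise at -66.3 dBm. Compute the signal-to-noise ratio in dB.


SNR = -29.7 - (-66.3) = 36.6 dB

36.6 dB


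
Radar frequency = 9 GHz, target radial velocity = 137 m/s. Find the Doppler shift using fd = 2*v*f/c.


fd = 2 * 137 * 9000000000.0 / 3e8 = 8220.0 Hz

8220.0 Hz
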